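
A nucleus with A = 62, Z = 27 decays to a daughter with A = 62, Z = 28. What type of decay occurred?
ΔA = 0, ΔZ = +1 ⇒ beta-minus decay (β⁻)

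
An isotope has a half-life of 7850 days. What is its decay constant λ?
λ = ln(2)/t½ = 8.83e-5 day⁻¹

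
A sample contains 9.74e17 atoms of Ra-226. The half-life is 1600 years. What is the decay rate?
A = λN = 4.22e14 decays/year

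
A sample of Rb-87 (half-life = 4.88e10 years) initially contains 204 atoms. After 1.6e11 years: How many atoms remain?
N = N₀(1/2)^(t/t½) = 21.02 atoms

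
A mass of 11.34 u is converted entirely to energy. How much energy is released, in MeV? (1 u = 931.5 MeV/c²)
E = mc² = 10560 MeV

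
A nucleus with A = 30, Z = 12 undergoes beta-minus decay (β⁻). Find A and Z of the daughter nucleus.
Daughter: A = 30, Z = 13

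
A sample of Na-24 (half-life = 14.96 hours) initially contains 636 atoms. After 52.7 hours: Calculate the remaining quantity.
N = N₀(1/2)^(t/t½) = 55.34 atoms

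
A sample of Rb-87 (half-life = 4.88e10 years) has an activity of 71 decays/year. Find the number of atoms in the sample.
N = A/λ = 4.999e12 atoms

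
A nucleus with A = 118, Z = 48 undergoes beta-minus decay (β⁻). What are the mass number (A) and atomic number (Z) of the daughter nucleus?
Daughter: A = 118, Z = 49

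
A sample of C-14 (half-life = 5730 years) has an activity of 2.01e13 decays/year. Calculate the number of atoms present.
N = A/λ = 1.662e17 atoms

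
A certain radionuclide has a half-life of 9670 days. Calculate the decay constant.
λ = ln(2)/t½ = 7.168e-5 day⁻¹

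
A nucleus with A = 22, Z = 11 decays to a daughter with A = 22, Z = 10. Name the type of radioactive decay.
ΔA = 0, ΔZ = -1 ⇒ beta-plus decay (β⁺) or electron capture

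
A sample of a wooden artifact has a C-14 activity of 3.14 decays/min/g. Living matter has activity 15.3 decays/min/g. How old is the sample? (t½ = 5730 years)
Age = t½ × log₂(A₀/A) = 13090 years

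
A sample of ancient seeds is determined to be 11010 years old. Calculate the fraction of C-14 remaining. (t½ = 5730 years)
N/N₀ = (1/2)^(t/t½) = 0.264 = 26.4%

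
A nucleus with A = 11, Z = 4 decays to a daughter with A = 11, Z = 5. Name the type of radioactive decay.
ΔA = 0, ΔZ = +1 ⇒ beta-minus decay (β⁻)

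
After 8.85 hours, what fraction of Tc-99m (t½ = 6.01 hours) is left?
N/N₀ = (1/2)^(t/t½) = 0.3603 = 36%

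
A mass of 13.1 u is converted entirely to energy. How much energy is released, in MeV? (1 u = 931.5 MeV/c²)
E = mc² = 12200 MeV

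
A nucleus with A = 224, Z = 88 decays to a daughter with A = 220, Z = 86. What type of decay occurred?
ΔA = -4, ΔZ = -2 ⇒ alpha decay (α)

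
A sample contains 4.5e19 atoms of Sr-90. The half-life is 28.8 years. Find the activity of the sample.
A = λN = 1.083e18 decays/year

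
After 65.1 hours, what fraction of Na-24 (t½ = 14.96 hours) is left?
N/N₀ = (1/2)^(t/t½) = 0.04898 = 4.9%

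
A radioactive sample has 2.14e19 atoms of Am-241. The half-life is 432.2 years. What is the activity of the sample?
A = λN = 3.432e16 decays/year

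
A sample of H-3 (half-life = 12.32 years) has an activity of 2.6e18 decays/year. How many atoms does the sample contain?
N = A/λ = 4.621e19 atoms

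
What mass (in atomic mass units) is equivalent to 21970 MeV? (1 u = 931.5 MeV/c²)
m = E/c² = 23.59 u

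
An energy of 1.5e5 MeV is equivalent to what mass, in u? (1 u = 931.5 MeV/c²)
m = E/c² = 161 u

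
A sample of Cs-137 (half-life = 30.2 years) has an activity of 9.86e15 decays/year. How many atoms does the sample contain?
N = A/λ = 4.296e17 atoms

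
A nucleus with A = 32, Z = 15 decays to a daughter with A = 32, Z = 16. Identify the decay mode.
ΔA = 0, ΔZ = +1 ⇒ beta-minus decay (β⁻)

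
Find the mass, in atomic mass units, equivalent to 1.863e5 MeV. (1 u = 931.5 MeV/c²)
m = E/c² = 200 u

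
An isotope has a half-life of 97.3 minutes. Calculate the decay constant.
λ = ln(2)/t½ = 0.007124 minute⁻¹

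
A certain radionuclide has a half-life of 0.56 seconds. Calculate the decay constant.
λ = ln(2)/t½ = 1.238 second⁻¹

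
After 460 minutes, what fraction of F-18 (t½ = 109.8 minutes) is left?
N/N₀ = (1/2)^(t/t½) = 0.05481 = 5.48%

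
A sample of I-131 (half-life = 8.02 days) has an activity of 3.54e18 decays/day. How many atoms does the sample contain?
N = A/λ = 4.096e19 atoms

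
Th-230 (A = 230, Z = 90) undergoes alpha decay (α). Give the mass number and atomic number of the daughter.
Daughter: A = 226, Z = 88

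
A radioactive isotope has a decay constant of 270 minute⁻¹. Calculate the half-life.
t½ = ln(2)/λ = 0.002567 minutes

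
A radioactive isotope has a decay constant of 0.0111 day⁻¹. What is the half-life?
t½ = ln(2)/λ = 62.45 days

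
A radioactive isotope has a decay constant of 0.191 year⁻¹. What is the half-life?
t½ = ln(2)/λ = 3.629 years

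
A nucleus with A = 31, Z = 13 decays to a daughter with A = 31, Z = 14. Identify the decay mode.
ΔA = 0, ΔZ = +1 ⇒ beta-minus decay (β⁻)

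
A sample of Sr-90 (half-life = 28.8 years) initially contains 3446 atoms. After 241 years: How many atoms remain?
N = N₀(1/2)^(t/t½) = 10.43 atoms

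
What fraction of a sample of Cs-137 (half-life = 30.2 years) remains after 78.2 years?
N/N₀ = (1/2)^(t/t½) = 0.1662 = 16.6%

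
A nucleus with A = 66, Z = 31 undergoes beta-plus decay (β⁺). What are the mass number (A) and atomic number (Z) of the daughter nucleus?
Daughter: A = 66, Z = 30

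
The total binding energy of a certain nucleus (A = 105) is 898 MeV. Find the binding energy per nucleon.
B.E./A = 898/105 = 8.552 MeV/nucleon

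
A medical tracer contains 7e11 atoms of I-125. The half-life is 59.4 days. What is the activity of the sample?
A = λN = 8.168e9 decays/day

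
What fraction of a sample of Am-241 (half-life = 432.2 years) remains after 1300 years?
N/N₀ = (1/2)^(t/t½) = 0.1243 = 12.4%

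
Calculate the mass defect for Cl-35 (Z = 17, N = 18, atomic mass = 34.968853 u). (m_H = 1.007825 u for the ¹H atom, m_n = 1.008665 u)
Δm = Z·m_H + N·m_n − M = 0.3201 u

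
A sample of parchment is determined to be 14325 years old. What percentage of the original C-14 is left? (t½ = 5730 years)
N/N₀ = (1/2)^(t/t½) = 0.1768 = 17.7%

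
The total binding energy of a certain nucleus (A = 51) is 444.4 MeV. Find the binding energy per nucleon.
B.E./A = 444.4/51 = 8.714 MeV/nucleon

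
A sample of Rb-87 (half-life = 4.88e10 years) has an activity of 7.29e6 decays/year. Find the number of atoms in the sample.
N = A/λ = 5.132e17 atoms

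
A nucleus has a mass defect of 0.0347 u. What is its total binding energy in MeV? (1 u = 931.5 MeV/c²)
B.E. = Δm × 931.5 = 32.32 MeV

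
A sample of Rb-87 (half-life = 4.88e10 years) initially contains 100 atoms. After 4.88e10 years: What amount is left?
N = N₀(1/2)^(t/t½) = 50 atoms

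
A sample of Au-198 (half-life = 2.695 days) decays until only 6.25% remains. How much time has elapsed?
t = t½ × log₂(N₀/N) = 10.78 days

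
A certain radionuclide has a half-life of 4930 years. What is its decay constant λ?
λ = ln(2)/t½ = 1.406e-4 year⁻¹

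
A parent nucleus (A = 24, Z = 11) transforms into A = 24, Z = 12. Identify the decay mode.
ΔA = 0, ΔZ = +1 ⇒ beta-minus decay (β⁻)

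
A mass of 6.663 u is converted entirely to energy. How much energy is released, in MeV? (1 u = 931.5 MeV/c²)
E = mc² = 6207 MeV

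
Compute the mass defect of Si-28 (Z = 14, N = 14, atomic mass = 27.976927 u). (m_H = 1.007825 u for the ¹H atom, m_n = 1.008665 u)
Δm = Z·m_H + N·m_n − M = 0.2539 u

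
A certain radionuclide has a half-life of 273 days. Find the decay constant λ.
λ = ln(2)/t½ = 0.002539 day⁻¹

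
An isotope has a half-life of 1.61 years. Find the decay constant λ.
λ = ln(2)/t½ = 0.4305 year⁻¹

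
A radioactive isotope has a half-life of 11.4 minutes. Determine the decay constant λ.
λ = ln(2)/t½ = 0.0608 minute⁻¹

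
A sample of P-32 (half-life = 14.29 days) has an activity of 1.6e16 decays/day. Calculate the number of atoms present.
N = A/λ = 3.299e17 atoms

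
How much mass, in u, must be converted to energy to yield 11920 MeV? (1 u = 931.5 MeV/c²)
m = E/c² = 12.8 u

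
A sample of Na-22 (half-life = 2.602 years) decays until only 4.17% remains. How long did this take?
t = t½ × log₂(N₀/N) = 11.93 years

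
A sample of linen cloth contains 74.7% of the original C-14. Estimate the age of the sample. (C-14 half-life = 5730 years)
Age = t½ × log₂(1/ratio) = 2411 years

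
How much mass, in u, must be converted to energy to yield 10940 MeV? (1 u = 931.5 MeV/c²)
m = E/c² = 11.74 u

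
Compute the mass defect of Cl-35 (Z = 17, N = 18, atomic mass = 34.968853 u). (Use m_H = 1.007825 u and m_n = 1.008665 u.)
Δm = Z·m_H + N·m_n − M = 0.3201 u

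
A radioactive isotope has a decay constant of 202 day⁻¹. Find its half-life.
t½ = ln(2)/λ = 0.003431 days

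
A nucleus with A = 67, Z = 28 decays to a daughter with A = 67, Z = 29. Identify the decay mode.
ΔA = 0, ΔZ = +1 ⇒ beta-minus decay (β⁻)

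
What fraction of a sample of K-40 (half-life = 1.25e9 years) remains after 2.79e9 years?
N/N₀ = (1/2)^(t/t½) = 0.2129 = 21.3%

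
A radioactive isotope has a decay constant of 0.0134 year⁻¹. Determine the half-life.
t½ = ln(2)/λ = 51.73 years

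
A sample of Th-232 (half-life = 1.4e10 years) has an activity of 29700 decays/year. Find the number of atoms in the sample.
N = A/λ = 5.999e14 atoms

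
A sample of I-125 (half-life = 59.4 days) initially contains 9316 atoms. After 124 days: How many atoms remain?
N = N₀(1/2)^(t/t½) = 2192 atoms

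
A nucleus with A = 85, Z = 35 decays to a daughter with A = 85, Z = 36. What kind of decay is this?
ΔA = 0, ΔZ = +1 ⇒ beta-minus decay (β⁻)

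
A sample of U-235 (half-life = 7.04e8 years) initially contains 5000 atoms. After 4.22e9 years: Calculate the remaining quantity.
N = N₀(1/2)^(t/t½) = 78.43 atoms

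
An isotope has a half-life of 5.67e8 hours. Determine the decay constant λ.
λ = ln(2)/t½ = 1.222e-9 hour⁻¹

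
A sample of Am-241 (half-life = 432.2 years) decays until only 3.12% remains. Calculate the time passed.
t = t½ × log₂(N₀/N) = 2162 years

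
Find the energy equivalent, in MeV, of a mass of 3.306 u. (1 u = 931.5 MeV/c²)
E = mc² = 3080 MeV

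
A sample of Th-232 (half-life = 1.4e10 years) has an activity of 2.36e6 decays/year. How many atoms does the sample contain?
N = A/λ = 4.767e16 atoms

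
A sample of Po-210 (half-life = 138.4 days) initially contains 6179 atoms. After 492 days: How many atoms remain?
N = N₀(1/2)^(t/t½) = 525.8 atoms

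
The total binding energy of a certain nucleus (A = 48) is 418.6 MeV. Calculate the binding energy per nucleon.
B.E./A = 418.6/48 = 8.721 MeV/nucleon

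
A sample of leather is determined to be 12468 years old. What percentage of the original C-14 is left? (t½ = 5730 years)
N/N₀ = (1/2)^(t/t½) = 0.2213 = 22.1%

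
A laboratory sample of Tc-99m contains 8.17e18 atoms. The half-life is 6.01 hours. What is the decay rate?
A = λN = 9.423e17 decays/hour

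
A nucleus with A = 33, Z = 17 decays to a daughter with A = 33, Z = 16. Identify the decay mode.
ΔA = 0, ΔZ = -1 ⇒ beta-plus decay (β⁺) or electron capture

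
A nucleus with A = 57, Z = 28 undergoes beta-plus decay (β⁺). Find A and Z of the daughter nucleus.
Daughter: A = 57, Z = 27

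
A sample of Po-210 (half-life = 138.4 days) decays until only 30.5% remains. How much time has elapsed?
t = t½ × log₂(N₀/N) = 237.1 days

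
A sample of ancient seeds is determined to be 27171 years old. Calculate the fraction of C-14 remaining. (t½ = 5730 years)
N/N₀ = (1/2)^(t/t½) = 0.03737 = 3.74%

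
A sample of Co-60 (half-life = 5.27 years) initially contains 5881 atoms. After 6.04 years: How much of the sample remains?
N = N₀(1/2)^(t/t½) = 2657 atoms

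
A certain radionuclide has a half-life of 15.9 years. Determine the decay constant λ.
λ = ln(2)/t½ = 0.04359 year⁻¹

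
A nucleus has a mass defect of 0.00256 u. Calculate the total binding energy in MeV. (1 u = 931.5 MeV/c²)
B.E. = Δm × 931.5 = 2.385 MeV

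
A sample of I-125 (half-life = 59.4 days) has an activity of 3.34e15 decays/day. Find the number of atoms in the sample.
N = A/λ = 2.862e17 atoms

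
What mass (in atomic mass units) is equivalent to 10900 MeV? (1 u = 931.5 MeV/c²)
m = E/c² = 11.7 u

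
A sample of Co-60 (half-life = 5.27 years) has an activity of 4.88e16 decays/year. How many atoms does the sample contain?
N = A/λ = 3.71e17 atoms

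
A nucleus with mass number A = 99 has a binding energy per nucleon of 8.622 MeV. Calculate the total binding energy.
B.E. = 8.622 × 99 = 853.6 MeV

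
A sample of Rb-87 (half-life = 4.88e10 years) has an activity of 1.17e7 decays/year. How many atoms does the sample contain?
N = A/λ = 8.237e17 atoms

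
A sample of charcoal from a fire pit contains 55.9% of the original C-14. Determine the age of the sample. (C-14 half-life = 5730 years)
Age = t½ × log₂(1/ratio) = 4808 years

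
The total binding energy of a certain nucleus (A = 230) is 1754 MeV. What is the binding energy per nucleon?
B.E./A = 1754/230 = 7.626 MeV/nucleon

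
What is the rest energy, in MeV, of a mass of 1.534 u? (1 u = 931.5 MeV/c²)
E = mc² = 1429 MeV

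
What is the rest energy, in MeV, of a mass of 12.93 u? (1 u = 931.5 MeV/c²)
E = mc² = 12040 MeV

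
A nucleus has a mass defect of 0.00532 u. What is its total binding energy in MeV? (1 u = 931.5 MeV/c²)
B.E. = Δm × 931.5 = 4.956 MeV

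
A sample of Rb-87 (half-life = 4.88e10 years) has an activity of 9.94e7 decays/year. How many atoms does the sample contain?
N = A/λ = 6.998e18 atoms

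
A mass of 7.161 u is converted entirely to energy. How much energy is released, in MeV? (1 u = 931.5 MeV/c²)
E = mc² = 6670 MeV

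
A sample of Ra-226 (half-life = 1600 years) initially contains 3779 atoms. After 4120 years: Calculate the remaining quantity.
N = N₀(1/2)^(t/t½) = 634.2 atoms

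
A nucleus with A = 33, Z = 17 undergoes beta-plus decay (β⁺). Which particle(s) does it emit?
β⁺: positron (e⁺) + neutrino (νₑ)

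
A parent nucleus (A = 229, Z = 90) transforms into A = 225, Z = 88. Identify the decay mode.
ΔA = -4, ΔZ = -2 ⇒ alpha decay (α)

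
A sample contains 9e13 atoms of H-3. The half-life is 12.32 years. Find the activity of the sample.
A = λN = 5.064e12 decays/year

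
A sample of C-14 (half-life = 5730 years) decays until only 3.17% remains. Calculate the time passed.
t = t½ × log₂(N₀/N) = 28530 years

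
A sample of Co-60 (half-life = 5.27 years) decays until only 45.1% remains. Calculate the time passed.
t = t½ × log₂(N₀/N) = 6.054 years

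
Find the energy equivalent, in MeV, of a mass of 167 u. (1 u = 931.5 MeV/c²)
E = mc² = 1.556e5 MeV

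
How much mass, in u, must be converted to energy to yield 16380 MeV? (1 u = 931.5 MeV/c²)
m = E/c² = 17.58 u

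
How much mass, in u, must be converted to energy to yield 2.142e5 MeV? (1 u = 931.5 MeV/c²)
m = E/c² = 230 u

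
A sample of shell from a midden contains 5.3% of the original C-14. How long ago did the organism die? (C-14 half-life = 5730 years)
Age = t½ × log₂(1/ratio) = 24280 years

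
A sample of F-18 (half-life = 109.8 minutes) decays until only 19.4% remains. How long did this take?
t = t½ × log₂(N₀/N) = 259.8 minutes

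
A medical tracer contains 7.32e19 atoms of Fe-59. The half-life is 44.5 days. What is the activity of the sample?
A = λN = 1.14e18 decays/day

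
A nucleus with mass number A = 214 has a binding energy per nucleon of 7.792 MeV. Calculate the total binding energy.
B.E. = 7.792 × 214 = 1667 MeV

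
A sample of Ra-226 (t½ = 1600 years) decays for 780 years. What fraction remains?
N/N₀ = (1/2)^(t/t½) = 0.7133 = 71.3%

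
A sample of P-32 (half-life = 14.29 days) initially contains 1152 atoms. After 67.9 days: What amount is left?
N = N₀(1/2)^(t/t½) = 42.76 atoms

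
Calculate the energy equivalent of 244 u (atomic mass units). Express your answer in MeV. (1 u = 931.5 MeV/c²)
E = mc² = 2.273e5 MeV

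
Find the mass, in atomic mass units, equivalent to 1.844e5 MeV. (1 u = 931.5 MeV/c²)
m = E/c² = 198 u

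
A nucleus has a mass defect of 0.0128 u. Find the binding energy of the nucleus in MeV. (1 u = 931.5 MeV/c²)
B.E. = Δm × 931.5 = 11.92 MeV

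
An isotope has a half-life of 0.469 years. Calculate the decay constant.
λ = ln(2)/t½ = 1.478 year⁻¹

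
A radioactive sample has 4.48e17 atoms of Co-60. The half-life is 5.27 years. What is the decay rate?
A = λN = 5.892e16 decays/year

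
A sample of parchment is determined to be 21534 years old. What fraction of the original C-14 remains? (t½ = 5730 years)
N/N₀ = (1/2)^(t/t½) = 0.07391 = 7.39%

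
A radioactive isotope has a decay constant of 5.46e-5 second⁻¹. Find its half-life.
t½ = ln(2)/λ = 12700 seconds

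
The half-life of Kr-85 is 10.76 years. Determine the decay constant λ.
λ = ln(2)/t½ = 0.06442 year⁻¹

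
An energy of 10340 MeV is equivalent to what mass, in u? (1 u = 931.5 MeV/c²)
m = E/c² = 11.1 u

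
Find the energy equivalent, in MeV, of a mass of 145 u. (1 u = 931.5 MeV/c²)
E = mc² = 1.351e5 MeV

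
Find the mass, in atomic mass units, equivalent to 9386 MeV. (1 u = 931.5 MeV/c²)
m = E/c² = 10.08 u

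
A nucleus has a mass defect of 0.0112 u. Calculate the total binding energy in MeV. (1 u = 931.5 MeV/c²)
B.E. = Δm × 931.5 = 10.43 MeV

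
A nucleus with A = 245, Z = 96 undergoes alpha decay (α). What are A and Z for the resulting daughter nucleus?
Daughter: A = 241, Z = 94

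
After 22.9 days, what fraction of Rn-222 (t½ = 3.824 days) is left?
N/N₀ = (1/2)^(t/t½) = 0.01575 = 1.58%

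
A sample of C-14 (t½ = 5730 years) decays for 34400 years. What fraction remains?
N/N₀ = (1/2)^(t/t½) = 0.01559 = 1.56%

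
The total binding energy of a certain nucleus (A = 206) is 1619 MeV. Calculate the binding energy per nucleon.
B.E./A = 1619/206 = 7.859 MeV/nucleon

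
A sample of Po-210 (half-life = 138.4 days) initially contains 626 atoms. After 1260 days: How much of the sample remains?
N = N₀(1/2)^(t/t½) = 1.138 atoms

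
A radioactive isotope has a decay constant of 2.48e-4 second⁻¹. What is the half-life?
t½ = ln(2)/λ = 2795 seconds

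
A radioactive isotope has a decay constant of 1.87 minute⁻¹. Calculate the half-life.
t½ = ln(2)/λ = 0.3707 minutes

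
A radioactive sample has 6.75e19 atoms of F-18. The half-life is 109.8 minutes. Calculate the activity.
A = λN = 4.261e17 decays/minute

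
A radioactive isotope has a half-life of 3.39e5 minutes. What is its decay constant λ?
λ = ln(2)/t½ = 2.045e-6 minute⁻¹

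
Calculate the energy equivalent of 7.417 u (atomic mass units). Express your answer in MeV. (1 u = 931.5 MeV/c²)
E = mc² = 6909 MeV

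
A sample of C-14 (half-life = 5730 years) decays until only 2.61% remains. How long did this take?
t = t½ × log₂(N₀/N) = 30140 years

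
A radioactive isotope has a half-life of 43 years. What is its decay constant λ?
λ = ln(2)/t½ = 0.01612 year⁻¹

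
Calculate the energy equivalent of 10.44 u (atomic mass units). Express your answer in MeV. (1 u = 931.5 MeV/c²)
E = mc² = 9725 MeV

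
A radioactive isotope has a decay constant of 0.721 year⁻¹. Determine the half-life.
t½ = ln(2)/λ = 0.9614 years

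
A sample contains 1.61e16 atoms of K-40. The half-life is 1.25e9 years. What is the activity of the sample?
A = λN = 8.928e6 decays/year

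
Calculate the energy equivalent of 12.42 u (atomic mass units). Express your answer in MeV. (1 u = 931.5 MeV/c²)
E = mc² = 11570 MeV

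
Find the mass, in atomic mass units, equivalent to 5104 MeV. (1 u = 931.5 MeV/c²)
m = E/c² = 5.479 u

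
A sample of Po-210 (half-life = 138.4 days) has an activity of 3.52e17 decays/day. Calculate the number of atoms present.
N = A/λ = 7.028e19 atoms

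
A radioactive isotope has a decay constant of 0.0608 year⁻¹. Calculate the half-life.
t½ = ln(2)/λ = 11.4 years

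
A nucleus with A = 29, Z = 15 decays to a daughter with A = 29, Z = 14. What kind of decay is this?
ΔA = 0, ΔZ = -1 ⇒ beta-plus decay (β⁺) or electron capture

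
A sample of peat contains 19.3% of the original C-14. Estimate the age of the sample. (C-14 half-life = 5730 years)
Age = t½ × log₂(1/ratio) = 13600 years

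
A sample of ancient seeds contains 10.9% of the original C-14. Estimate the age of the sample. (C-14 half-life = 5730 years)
Age = t½ × log₂(1/ratio) = 18320 years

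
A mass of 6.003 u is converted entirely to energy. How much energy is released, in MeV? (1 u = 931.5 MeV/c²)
E = mc² = 5592 MeV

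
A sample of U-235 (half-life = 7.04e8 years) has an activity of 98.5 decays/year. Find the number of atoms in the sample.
N = A/λ = 1e11 atoms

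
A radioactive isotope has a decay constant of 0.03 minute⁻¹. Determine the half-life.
t½ = ln(2)/λ = 23.1 minutes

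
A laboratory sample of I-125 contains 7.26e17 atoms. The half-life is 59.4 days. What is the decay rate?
A = λN = 8.472e15 decays/day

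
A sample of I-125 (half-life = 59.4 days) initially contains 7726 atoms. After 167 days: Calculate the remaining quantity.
N = N₀(1/2)^(t/t½) = 1101 atoms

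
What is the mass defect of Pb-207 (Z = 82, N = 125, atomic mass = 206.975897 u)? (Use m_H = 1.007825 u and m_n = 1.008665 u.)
Δm = Z·m_H + N·m_n − M = 1.749 u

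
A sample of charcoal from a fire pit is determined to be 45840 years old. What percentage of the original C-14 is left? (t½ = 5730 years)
N/N₀ = (1/2)^(t/t½) = 0.003906 = 0.391%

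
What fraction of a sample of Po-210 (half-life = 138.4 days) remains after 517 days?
N/N₀ = (1/2)^(t/t½) = 0.07507 = 7.51%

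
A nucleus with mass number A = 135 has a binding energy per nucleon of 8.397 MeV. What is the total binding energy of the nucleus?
B.E. = 8.397 × 135 = 1134 MeV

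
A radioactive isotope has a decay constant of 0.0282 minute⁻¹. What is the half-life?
t½ = ln(2)/λ = 24.58 minutes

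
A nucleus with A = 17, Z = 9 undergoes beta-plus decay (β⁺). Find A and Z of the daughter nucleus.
Daughter: A = 17, Z = 8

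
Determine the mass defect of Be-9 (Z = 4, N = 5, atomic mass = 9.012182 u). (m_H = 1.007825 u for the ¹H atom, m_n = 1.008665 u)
Δm = Z·m_H + N·m_n − M = 0.06244 u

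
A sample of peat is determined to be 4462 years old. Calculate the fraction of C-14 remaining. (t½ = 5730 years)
N/N₀ = (1/2)^(t/t½) = 0.5829 = 58.3%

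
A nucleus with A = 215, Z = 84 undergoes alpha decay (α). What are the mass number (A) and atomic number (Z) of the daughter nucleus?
Daughter: A = 211, Z = 82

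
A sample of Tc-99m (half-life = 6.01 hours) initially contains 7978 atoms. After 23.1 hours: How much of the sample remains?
N = N₀(1/2)^(t/t½) = 555.7 atoms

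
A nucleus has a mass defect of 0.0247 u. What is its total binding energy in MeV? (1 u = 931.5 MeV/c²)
B.E. = Δm × 931.5 = 23.01 MeV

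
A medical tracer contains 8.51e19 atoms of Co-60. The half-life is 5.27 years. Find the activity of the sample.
A = λN = 1.119e19 decays/year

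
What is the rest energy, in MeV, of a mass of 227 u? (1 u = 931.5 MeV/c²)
E = mc² = 2.115e5 MeV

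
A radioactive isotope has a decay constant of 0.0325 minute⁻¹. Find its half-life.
t½ = ln(2)/λ = 21.33 minutes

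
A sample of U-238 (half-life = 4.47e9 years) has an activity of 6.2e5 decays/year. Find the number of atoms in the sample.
N = A/λ = 3.998e15 atoms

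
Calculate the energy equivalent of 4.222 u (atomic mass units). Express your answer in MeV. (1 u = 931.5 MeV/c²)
E = mc² = 3933 MeV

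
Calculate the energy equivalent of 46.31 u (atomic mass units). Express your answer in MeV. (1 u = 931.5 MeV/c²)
E = mc² = 43140 MeV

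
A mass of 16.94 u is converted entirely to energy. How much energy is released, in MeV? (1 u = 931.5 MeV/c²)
E = mc² = 15780 MeV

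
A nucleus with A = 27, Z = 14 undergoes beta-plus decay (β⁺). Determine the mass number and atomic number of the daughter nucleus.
Daughter: A = 27, Z = 13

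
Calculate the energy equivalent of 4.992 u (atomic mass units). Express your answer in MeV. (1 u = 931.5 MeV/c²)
E = mc² = 4650 MeV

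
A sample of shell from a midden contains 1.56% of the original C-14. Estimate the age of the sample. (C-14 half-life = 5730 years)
Age = t½ × log₂(1/ratio) = 34390 years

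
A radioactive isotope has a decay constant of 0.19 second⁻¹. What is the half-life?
t½ = ln(2)/λ = 3.648 seconds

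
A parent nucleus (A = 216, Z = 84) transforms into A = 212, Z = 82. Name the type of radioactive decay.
ΔA = -4, ΔZ = -2 ⇒ alpha decay (α)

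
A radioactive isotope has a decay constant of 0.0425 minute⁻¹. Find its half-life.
t½ = ln(2)/λ = 16.31 minutes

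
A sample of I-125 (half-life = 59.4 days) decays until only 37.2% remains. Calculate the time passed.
t = t½ × log₂(N₀/N) = 84.74 days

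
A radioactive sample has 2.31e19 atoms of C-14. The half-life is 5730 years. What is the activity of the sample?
A = λN = 2.794e15 decays/year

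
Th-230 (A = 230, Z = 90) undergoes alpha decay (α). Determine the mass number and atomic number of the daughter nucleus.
Daughter: A = 226, Z = 88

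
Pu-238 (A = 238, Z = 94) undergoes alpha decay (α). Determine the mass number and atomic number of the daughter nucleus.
Daughter: A = 234, Z = 92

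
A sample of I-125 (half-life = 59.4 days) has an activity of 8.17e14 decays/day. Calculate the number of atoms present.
N = A/λ = 7.001e16 atoms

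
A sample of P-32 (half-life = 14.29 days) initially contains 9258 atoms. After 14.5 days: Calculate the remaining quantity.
N = N₀(1/2)^(t/t½) = 4582 atoms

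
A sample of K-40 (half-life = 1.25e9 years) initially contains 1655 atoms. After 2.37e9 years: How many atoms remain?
N = N₀(1/2)^(t/t½) = 444.7 atoms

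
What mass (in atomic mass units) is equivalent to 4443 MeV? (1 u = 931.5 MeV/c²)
m = E/c² = 4.77 u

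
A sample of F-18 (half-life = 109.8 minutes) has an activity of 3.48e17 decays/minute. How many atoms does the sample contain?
N = A/λ = 5.513e19 atoms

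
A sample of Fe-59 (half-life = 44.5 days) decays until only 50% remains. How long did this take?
t = t½ × log₂(N₀/N) = 44.5 days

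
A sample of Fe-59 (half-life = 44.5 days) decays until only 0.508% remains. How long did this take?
t = t½ × log₂(N₀/N) = 339.1 days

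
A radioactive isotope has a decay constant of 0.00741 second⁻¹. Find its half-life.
t½ = ln(2)/λ = 93.54 seconds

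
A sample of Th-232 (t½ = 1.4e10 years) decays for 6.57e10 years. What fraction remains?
N/N₀ = (1/2)^(t/t½) = 0.03866 = 3.87%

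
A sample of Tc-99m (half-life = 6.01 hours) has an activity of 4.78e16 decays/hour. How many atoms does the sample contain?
N = A/λ = 4.145e17 atoms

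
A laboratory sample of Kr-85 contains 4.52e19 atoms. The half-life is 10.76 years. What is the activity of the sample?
A = λN = 2.912e18 decays/year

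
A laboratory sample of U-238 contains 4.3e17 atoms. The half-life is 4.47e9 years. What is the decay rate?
A = λN = 6.668e7 decays/year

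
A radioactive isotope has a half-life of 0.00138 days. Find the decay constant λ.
λ = ln(2)/t½ = 502.3 day⁻¹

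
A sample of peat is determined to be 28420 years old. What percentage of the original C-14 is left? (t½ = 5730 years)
N/N₀ = (1/2)^(t/t½) = 0.03213 = 3.21%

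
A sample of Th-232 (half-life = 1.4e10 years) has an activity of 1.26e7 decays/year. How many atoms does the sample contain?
N = A/λ = 2.545e17 atoms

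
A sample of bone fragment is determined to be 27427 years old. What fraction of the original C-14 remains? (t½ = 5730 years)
N/N₀ = (1/2)^(t/t½) = 0.03623 = 3.62%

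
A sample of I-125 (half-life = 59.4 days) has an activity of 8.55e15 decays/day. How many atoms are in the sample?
N = A/λ = 7.327e17 atoms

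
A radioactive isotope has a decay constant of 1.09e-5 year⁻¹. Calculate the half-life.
t½ = ln(2)/λ = 63590 years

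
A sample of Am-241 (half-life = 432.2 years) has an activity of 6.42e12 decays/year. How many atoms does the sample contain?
N = A/λ = 4.003e15 atoms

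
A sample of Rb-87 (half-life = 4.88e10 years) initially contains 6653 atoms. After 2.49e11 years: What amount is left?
N = N₀(1/2)^(t/t½) = 193.7 atoms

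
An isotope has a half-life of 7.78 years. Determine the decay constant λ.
λ = ln(2)/t½ = 0.08909 year⁻¹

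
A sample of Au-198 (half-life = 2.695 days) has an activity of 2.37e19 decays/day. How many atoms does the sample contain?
N = A/λ = 9.215e19 atoms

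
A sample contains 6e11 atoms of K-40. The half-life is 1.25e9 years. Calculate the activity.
A = λN = 332.7 decays/year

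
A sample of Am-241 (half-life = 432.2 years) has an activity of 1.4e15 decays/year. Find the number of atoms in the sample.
N = A/λ = 8.729e17 atoms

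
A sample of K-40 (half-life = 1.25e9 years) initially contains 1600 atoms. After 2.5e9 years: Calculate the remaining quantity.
N = N₀(1/2)^(t/t½) = 400 atoms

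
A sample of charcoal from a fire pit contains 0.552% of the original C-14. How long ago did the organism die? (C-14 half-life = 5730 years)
Age = t½ × log₂(1/ratio) = 42980 years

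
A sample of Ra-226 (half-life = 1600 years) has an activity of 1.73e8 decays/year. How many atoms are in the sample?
N = A/λ = 3.993e11 atoms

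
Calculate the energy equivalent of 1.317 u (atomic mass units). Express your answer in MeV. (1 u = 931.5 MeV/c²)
E = mc² = 1227 MeV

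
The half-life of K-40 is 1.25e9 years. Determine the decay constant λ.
λ = ln(2)/t½ = 5.545e-10 year⁻¹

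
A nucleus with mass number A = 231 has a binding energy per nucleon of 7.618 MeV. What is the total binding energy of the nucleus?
B.E. = 7.618 × 231 = 1760 MeV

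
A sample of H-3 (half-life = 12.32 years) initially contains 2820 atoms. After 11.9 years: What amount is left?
N = N₀(1/2)^(t/t½) = 1444 atoms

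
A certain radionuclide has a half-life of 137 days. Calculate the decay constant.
λ = ln(2)/t½ = 0.005059 day⁻¹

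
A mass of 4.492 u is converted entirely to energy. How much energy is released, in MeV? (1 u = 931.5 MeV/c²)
E = mc² = 4184 MeV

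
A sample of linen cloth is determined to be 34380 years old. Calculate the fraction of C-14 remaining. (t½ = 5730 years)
N/N₀ = (1/2)^(t/t½) = 0.01562 = 1.56%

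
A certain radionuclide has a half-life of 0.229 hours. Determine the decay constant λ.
λ = ln(2)/t½ = 3.027 hour⁻¹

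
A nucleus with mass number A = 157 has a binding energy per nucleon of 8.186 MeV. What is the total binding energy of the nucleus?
B.E. = 8.186 × 157 = 1285 MeV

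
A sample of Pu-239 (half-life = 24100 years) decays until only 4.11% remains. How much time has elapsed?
t = t½ × log₂(N₀/N) = 1.11e5 years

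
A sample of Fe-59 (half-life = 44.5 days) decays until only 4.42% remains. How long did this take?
t = t½ × log₂(N₀/N) = 200.2 days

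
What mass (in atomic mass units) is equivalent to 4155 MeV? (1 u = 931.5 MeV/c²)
m = E/c² = 4.461 u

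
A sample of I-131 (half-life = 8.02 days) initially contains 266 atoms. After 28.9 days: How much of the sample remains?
N = N₀(1/2)^(t/t½) = 21.88 atoms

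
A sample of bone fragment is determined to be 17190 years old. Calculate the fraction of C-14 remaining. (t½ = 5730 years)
N/N₀ = (1/2)^(t/t½) = 0.125 = 12.5%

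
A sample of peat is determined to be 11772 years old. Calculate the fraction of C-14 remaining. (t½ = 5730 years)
N/N₀ = (1/2)^(t/t½) = 0.2407 = 24.1%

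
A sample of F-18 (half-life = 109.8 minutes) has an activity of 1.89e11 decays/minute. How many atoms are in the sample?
N = A/λ = 2.994e13 atoms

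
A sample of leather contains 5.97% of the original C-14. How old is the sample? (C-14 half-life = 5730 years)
Age = t½ × log₂(1/ratio) = 23300 years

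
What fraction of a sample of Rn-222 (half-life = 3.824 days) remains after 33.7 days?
N/N₀ = (1/2)^(t/t½) = 0.002224 = 0.222%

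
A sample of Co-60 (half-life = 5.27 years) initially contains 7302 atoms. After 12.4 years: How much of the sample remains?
N = N₀(1/2)^(t/t½) = 1429 atoms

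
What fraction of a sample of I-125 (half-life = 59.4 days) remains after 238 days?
N/N₀ = (1/2)^(t/t½) = 0.06221 = 6.22%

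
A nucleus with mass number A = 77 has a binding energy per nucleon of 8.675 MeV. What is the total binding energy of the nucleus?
B.E. = 8.675 × 77 = 668 MeV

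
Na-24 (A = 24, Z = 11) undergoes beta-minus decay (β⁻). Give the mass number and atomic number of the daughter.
Daughter: A = 24, Z = 12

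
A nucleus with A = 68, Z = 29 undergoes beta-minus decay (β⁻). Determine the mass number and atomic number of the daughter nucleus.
Daughter: A = 68, Z = 30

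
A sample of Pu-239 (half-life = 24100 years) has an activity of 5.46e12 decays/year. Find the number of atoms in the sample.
N = A/λ = 1.898e17 atoms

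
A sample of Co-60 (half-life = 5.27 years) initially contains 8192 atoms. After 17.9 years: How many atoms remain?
N = N₀(1/2)^(t/t½) = 777.9 atoms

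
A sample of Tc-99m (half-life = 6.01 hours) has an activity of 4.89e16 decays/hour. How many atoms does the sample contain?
N = A/λ = 4.24e17 atoms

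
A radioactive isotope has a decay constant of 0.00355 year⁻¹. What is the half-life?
t½ = ln(2)/λ = 195.3 years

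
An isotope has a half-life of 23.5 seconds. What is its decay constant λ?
λ = ln(2)/t½ = 0.0295 second⁻¹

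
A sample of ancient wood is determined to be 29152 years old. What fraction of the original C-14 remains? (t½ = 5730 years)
N/N₀ = (1/2)^(t/t½) = 0.02941 = 2.94%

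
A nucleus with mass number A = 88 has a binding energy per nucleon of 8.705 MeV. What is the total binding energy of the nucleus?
B.E. = 8.705 × 88 = 766 MeV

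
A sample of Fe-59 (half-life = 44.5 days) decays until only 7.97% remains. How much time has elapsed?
t = t½ × log₂(N₀/N) = 162.4 days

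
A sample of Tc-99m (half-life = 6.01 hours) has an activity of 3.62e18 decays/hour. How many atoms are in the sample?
N = A/λ = 3.139e19 atoms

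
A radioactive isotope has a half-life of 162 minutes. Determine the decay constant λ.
λ = ln(2)/t½ = 0.004279 minute⁻¹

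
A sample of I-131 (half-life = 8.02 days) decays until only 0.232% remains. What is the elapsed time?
t = t½ × log₂(N₀/N) = 70.19 days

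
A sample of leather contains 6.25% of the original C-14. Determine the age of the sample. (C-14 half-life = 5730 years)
Age = t½ × log₂(1/ratio) = 22920 years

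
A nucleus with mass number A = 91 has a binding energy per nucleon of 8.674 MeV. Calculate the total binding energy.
B.E. = 8.674 × 91 = 789.3 MeV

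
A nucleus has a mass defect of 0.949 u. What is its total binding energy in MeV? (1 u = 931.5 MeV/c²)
B.E. = Δm × 931.5 = 884 MeV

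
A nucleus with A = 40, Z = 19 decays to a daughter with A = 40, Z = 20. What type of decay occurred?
ΔA = 0, ΔZ = +1 ⇒ beta-minus decay (β⁻)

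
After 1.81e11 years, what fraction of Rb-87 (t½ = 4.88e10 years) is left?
N/N₀ = (1/2)^(t/t½) = 0.07647 = 7.65%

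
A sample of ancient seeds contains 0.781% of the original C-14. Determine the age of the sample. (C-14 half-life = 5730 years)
Age = t½ × log₂(1/ratio) = 40110 years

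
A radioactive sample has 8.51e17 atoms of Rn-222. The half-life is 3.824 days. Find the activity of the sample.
A = λN = 1.543e17 decays/day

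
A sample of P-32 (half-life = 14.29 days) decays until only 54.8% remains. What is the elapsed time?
t = t½ × log₂(N₀/N) = 12.4 days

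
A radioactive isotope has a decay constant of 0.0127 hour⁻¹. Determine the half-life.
t½ = ln(2)/λ = 54.58 hours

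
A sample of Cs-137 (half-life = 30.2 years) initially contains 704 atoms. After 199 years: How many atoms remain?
N = N₀(1/2)^(t/t½) = 7.311 atoms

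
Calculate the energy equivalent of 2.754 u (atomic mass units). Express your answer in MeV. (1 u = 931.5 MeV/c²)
E = mc² = 2565 MeV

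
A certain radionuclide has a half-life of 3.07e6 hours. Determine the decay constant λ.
λ = ln(2)/t½ = 2.258e-7 hour⁻¹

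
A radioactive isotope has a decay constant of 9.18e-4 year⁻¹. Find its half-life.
t½ = ln(2)/λ = 755.1 years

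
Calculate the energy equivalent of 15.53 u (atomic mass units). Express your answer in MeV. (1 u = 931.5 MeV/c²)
E = mc² = 14470 MeV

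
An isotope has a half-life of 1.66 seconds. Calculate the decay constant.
λ = ln(2)/t½ = 0.4176 second⁻¹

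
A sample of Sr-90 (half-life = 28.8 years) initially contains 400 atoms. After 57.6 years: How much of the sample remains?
N = N₀(1/2)^(t/t½) = 100 atoms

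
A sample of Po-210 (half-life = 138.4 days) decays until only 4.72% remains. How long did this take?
t = t½ × log₂(N₀/N) = 609.7 days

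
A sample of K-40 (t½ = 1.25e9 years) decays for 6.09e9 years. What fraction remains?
N/N₀ = (1/2)^(t/t½) = 0.03415 = 3.41%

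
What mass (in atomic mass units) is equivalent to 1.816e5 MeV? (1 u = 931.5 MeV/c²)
m = E/c² = 195 u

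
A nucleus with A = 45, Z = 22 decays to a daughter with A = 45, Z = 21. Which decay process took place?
ΔA = 0, ΔZ = -1 ⇒ beta-plus decay (β⁺) or electron capture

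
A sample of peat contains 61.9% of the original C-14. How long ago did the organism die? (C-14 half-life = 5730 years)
Age = t½ × log₂(1/ratio) = 3965 years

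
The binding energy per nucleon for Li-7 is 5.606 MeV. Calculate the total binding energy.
B.E. = 5.606 × 7 = 39.24 MeV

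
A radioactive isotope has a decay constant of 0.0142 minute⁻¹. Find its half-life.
t½ = ln(2)/λ = 48.81 minutes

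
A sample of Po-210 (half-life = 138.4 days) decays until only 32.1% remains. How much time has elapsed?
t = t½ × log₂(N₀/N) = 226.9 days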